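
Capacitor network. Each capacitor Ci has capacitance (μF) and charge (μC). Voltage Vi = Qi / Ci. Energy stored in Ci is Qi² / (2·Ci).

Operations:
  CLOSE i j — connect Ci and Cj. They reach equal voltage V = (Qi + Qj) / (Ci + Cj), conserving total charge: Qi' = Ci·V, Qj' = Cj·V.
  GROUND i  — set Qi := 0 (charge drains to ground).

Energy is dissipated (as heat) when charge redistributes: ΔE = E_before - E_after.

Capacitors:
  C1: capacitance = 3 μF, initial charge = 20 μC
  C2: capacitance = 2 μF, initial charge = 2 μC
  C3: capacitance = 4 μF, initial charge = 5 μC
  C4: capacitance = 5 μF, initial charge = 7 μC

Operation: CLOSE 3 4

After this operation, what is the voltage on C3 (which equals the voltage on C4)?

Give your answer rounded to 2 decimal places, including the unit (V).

Answer: 1.33 V

Derivation:
Initial: C1(3μF, Q=20μC, V=6.67V), C2(2μF, Q=2μC, V=1.00V), C3(4μF, Q=5μC, V=1.25V), C4(5μF, Q=7μC, V=1.40V)
Op 1: CLOSE 3-4: Q_total=12.00, C_total=9.00, V=1.33; Q3=5.33, Q4=6.67; dissipated=0.025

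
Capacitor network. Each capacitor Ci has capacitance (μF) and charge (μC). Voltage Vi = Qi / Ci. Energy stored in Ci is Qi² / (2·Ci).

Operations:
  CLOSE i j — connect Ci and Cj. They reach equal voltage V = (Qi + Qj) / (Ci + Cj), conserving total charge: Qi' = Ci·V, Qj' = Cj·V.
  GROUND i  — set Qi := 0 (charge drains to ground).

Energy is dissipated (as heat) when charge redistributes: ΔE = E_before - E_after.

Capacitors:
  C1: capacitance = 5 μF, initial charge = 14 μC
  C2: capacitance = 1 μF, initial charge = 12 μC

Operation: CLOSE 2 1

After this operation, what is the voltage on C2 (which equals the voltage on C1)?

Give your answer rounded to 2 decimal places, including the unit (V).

Answer: 4.33 V

Derivation:
Initial: C1(5μF, Q=14μC, V=2.80V), C2(1μF, Q=12μC, V=12.00V)
Op 1: CLOSE 2-1: Q_total=26.00, C_total=6.00, V=4.33; Q2=4.33, Q1=21.67; dissipated=35.267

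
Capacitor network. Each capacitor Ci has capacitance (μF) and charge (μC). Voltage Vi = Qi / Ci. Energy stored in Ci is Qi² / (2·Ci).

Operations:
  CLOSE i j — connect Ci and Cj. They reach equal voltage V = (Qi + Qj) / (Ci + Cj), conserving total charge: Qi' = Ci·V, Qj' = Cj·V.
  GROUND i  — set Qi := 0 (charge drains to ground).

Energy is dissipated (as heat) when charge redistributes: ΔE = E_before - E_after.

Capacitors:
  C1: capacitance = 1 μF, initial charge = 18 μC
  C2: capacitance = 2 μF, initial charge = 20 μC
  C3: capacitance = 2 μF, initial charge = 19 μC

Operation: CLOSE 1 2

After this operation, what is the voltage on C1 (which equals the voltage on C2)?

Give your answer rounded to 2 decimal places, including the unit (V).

Initial: C1(1μF, Q=18μC, V=18.00V), C2(2μF, Q=20μC, V=10.00V), C3(2μF, Q=19μC, V=9.50V)
Op 1: CLOSE 1-2: Q_total=38.00, C_total=3.00, V=12.67; Q1=12.67, Q2=25.33; dissipated=21.333

Answer: 12.67 V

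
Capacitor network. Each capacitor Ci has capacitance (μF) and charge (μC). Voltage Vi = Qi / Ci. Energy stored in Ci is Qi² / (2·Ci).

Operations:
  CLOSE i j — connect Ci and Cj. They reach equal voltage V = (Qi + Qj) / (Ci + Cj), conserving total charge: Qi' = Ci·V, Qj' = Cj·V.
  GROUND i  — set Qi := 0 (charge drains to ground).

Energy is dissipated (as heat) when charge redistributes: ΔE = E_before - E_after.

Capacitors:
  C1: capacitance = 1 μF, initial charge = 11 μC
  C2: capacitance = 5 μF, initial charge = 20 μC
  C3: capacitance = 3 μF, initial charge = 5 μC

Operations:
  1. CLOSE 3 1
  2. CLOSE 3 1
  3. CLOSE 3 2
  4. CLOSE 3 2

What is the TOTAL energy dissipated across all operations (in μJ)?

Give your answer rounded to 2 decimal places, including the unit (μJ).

Initial: C1(1μF, Q=11μC, V=11.00V), C2(5μF, Q=20μC, V=4.00V), C3(3μF, Q=5μC, V=1.67V)
Op 1: CLOSE 3-1: Q_total=16.00, C_total=4.00, V=4.00; Q3=12.00, Q1=4.00; dissipated=32.667
Op 2: CLOSE 3-1: Q_total=16.00, C_total=4.00, V=4.00; Q3=12.00, Q1=4.00; dissipated=0.000
Op 3: CLOSE 3-2: Q_total=32.00, C_total=8.00, V=4.00; Q3=12.00, Q2=20.00; dissipated=0.000
Op 4: CLOSE 3-2: Q_total=32.00, C_total=8.00, V=4.00; Q3=12.00, Q2=20.00; dissipated=0.000
Total dissipated: 32.667 μJ

Answer: 32.67 μJ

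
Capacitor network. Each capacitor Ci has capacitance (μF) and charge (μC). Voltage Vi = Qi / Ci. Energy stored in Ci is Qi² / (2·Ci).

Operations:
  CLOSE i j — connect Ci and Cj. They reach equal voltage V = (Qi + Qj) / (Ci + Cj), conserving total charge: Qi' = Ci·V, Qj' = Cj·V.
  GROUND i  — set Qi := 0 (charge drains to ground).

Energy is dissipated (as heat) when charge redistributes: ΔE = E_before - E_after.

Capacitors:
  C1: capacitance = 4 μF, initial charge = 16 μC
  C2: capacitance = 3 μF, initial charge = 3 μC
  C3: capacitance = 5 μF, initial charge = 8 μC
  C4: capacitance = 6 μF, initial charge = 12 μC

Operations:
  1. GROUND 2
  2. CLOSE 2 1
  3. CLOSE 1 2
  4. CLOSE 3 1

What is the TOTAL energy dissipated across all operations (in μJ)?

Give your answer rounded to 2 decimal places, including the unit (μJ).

Answer: 15.74 μJ

Derivation:
Initial: C1(4μF, Q=16μC, V=4.00V), C2(3μF, Q=3μC, V=1.00V), C3(5μF, Q=8μC, V=1.60V), C4(6μF, Q=12μC, V=2.00V)
Op 1: GROUND 2: Q2=0; energy lost=1.500
Op 2: CLOSE 2-1: Q_total=16.00, C_total=7.00, V=2.29; Q2=6.86, Q1=9.14; dissipated=13.714
Op 3: CLOSE 1-2: Q_total=16.00, C_total=7.00, V=2.29; Q1=9.14, Q2=6.86; dissipated=0.000
Op 4: CLOSE 3-1: Q_total=17.14, C_total=9.00, V=1.90; Q3=9.52, Q1=7.62; dissipated=0.522
Total dissipated: 15.737 μJ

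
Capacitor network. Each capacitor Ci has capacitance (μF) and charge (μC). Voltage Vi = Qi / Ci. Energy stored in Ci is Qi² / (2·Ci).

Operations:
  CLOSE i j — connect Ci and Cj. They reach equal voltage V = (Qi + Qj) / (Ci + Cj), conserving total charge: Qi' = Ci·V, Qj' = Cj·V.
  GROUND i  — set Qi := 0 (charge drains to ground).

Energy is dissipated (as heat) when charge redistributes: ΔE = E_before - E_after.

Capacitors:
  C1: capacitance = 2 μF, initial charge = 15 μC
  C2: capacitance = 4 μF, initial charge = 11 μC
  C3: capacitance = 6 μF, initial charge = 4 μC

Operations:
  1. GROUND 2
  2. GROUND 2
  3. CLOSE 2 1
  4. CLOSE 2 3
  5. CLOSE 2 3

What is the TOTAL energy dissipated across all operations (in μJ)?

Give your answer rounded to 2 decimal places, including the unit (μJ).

Initial: C1(2μF, Q=15μC, V=7.50V), C2(4μF, Q=11μC, V=2.75V), C3(6μF, Q=4μC, V=0.67V)
Op 1: GROUND 2: Q2=0; energy lost=15.125
Op 2: GROUND 2: Q2=0; energy lost=0.000
Op 3: CLOSE 2-1: Q_total=15.00, C_total=6.00, V=2.50; Q2=10.00, Q1=5.00; dissipated=37.500
Op 4: CLOSE 2-3: Q_total=14.00, C_total=10.00, V=1.40; Q2=5.60, Q3=8.40; dissipated=4.033
Op 5: CLOSE 2-3: Q_total=14.00, C_total=10.00, V=1.40; Q2=5.60, Q3=8.40; dissipated=0.000
Total dissipated: 56.658 μJ

Answer: 56.66 μJ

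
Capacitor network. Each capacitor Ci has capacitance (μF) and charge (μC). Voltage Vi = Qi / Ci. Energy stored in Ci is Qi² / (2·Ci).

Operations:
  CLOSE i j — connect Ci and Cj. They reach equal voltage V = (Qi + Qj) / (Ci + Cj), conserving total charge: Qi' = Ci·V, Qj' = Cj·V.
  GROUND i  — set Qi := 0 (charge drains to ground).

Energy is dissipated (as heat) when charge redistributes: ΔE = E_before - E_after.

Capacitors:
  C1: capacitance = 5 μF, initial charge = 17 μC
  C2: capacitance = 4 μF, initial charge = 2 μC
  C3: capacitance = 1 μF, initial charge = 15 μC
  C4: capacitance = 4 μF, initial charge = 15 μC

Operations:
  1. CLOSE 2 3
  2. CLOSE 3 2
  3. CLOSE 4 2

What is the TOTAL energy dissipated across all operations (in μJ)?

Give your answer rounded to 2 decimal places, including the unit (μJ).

Answer: 84.22 μJ

Derivation:
Initial: C1(5μF, Q=17μC, V=3.40V), C2(4μF, Q=2μC, V=0.50V), C3(1μF, Q=15μC, V=15.00V), C4(4μF, Q=15μC, V=3.75V)
Op 1: CLOSE 2-3: Q_total=17.00, C_total=5.00, V=3.40; Q2=13.60, Q3=3.40; dissipated=84.100
Op 2: CLOSE 3-2: Q_total=17.00, C_total=5.00, V=3.40; Q3=3.40, Q2=13.60; dissipated=0.000
Op 3: CLOSE 4-2: Q_total=28.60, C_total=8.00, V=3.58; Q4=14.30, Q2=14.30; dissipated=0.122
Total dissipated: 84.222 μJ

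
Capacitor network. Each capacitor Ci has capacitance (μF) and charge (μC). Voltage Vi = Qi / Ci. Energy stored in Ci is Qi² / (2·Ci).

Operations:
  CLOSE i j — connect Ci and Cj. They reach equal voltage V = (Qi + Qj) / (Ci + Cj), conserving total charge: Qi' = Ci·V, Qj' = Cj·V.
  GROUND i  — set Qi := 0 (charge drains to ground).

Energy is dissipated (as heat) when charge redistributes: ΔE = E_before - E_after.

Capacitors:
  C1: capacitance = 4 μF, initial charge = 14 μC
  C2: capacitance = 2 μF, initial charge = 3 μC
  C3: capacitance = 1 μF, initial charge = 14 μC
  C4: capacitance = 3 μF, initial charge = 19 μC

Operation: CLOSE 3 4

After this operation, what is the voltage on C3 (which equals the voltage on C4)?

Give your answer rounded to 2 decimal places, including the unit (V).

Initial: C1(4μF, Q=14μC, V=3.50V), C2(2μF, Q=3μC, V=1.50V), C3(1μF, Q=14μC, V=14.00V), C4(3μF, Q=19μC, V=6.33V)
Op 1: CLOSE 3-4: Q_total=33.00, C_total=4.00, V=8.25; Q3=8.25, Q4=24.75; dissipated=22.042

Answer: 8.25 V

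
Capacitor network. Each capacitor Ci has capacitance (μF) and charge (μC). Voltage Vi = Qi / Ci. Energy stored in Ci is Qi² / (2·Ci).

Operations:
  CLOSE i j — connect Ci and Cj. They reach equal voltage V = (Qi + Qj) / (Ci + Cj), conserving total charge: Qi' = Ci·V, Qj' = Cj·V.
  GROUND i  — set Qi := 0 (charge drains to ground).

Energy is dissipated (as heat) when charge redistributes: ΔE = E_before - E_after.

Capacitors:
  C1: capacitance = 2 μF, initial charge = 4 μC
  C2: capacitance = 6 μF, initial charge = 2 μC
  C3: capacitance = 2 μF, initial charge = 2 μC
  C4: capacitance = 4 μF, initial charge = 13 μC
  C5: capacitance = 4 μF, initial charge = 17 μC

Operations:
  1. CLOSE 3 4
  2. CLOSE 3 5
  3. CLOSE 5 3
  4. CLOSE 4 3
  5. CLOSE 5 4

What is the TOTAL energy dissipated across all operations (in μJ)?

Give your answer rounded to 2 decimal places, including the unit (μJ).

Answer: 6.93 μJ

Derivation:
Initial: C1(2μF, Q=4μC, V=2.00V), C2(6μF, Q=2μC, V=0.33V), C3(2μF, Q=2μC, V=1.00V), C4(4μF, Q=13μC, V=3.25V), C5(4μF, Q=17μC, V=4.25V)
Op 1: CLOSE 3-4: Q_total=15.00, C_total=6.00, V=2.50; Q3=5.00, Q4=10.00; dissipated=3.375
Op 2: CLOSE 3-5: Q_total=22.00, C_total=6.00, V=3.67; Q3=7.33, Q5=14.67; dissipated=2.042
Op 3: CLOSE 5-3: Q_total=22.00, C_total=6.00, V=3.67; Q5=14.67, Q3=7.33; dissipated=0.000
Op 4: CLOSE 4-3: Q_total=17.33, C_total=6.00, V=2.89; Q4=11.56, Q3=5.78; dissipated=0.907
Op 5: CLOSE 5-4: Q_total=26.22, C_total=8.00, V=3.28; Q5=13.11, Q4=13.11; dissipated=0.605
Total dissipated: 6.929 μJ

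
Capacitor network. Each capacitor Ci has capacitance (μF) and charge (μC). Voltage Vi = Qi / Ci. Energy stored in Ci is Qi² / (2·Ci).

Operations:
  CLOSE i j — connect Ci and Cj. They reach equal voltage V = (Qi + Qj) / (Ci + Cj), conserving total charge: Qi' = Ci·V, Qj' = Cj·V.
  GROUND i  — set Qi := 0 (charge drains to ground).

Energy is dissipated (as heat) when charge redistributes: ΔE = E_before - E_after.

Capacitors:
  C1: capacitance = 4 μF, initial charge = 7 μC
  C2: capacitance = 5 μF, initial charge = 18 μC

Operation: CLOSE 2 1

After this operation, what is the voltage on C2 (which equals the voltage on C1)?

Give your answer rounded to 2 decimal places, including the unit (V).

Answer: 2.78 V

Derivation:
Initial: C1(4μF, Q=7μC, V=1.75V), C2(5μF, Q=18μC, V=3.60V)
Op 1: CLOSE 2-1: Q_total=25.00, C_total=9.00, V=2.78; Q2=13.89, Q1=11.11; dissipated=3.803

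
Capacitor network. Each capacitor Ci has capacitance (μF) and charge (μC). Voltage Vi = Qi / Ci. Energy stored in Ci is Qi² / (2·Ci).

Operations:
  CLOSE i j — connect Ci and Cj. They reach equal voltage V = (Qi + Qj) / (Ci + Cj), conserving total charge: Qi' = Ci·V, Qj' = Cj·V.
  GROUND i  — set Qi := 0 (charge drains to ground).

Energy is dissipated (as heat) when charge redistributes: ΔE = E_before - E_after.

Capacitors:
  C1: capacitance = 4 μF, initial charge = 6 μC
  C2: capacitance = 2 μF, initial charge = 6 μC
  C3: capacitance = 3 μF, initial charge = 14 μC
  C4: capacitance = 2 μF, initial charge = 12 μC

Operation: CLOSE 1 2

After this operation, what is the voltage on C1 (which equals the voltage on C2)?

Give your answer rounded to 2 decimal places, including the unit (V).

Answer: 2.00 V

Derivation:
Initial: C1(4μF, Q=6μC, V=1.50V), C2(2μF, Q=6μC, V=3.00V), C3(3μF, Q=14μC, V=4.67V), C4(2μF, Q=12μC, V=6.00V)
Op 1: CLOSE 1-2: Q_total=12.00, C_total=6.00, V=2.00; Q1=8.00, Q2=4.00; dissipated=1.500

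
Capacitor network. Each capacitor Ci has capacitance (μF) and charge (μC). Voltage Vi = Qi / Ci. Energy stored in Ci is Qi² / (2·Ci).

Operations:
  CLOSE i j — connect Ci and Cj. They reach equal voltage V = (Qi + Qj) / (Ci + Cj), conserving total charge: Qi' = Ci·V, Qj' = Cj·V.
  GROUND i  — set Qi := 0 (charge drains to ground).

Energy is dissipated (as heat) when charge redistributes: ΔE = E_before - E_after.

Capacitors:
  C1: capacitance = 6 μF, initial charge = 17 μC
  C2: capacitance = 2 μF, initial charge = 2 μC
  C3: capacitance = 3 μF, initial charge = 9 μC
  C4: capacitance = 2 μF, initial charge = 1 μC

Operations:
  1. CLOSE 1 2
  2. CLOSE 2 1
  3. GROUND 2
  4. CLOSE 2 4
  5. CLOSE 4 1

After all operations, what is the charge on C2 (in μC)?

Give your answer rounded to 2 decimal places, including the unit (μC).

Initial: C1(6μF, Q=17μC, V=2.83V), C2(2μF, Q=2μC, V=1.00V), C3(3μF, Q=9μC, V=3.00V), C4(2μF, Q=1μC, V=0.50V)
Op 1: CLOSE 1-2: Q_total=19.00, C_total=8.00, V=2.38; Q1=14.25, Q2=4.75; dissipated=2.521
Op 2: CLOSE 2-1: Q_total=19.00, C_total=8.00, V=2.38; Q2=4.75, Q1=14.25; dissipated=0.000
Op 3: GROUND 2: Q2=0; energy lost=5.641
Op 4: CLOSE 2-4: Q_total=1.00, C_total=4.00, V=0.25; Q2=0.50, Q4=0.50; dissipated=0.125
Op 5: CLOSE 4-1: Q_total=14.75, C_total=8.00, V=1.84; Q4=3.69, Q1=11.06; dissipated=3.387
Final charges: Q1=11.06, Q2=0.50, Q3=9.00, Q4=3.69

Answer: 0.50 μC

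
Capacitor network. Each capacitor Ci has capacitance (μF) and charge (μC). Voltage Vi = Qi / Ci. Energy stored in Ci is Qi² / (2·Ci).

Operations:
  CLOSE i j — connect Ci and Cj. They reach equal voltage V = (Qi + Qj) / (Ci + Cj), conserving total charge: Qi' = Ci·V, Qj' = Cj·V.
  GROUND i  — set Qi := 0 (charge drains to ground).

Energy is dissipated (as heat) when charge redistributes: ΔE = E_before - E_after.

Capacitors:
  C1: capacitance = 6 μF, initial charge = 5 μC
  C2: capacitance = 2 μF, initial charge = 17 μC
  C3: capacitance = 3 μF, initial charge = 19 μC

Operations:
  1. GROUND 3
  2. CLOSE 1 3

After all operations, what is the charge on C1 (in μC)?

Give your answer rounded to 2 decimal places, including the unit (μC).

Initial: C1(6μF, Q=5μC, V=0.83V), C2(2μF, Q=17μC, V=8.50V), C3(3μF, Q=19μC, V=6.33V)
Op 1: GROUND 3: Q3=0; energy lost=60.167
Op 2: CLOSE 1-3: Q_total=5.00, C_total=9.00, V=0.56; Q1=3.33, Q3=1.67; dissipated=0.694
Final charges: Q1=3.33, Q2=17.00, Q3=1.67

Answer: 3.33 μC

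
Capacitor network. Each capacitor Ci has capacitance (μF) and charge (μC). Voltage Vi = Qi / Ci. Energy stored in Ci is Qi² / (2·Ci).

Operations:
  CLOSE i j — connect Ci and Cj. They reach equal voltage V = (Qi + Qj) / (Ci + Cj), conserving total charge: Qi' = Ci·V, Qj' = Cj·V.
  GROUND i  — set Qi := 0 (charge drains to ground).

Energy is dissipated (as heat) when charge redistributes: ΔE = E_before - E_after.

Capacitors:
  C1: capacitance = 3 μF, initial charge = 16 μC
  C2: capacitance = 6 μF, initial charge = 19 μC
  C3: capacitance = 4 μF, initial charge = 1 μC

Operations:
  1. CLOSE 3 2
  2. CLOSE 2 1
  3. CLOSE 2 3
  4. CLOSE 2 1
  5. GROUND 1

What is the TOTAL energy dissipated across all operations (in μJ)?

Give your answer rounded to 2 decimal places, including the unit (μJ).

Initial: C1(3μF, Q=16μC, V=5.33V), C2(6μF, Q=19μC, V=3.17V), C3(4μF, Q=1μC, V=0.25V)
Op 1: CLOSE 3-2: Q_total=20.00, C_total=10.00, V=2.00; Q3=8.00, Q2=12.00; dissipated=10.208
Op 2: CLOSE 2-1: Q_total=28.00, C_total=9.00, V=3.11; Q2=18.67, Q1=9.33; dissipated=11.111
Op 3: CLOSE 2-3: Q_total=26.67, C_total=10.00, V=2.67; Q2=16.00, Q3=10.67; dissipated=1.481
Op 4: CLOSE 2-1: Q_total=25.33, C_total=9.00, V=2.81; Q2=16.89, Q1=8.44; dissipated=0.198
Op 5: GROUND 1: Q1=0; energy lost=11.885
Total dissipated: 34.883 μJ

Answer: 34.88 μJ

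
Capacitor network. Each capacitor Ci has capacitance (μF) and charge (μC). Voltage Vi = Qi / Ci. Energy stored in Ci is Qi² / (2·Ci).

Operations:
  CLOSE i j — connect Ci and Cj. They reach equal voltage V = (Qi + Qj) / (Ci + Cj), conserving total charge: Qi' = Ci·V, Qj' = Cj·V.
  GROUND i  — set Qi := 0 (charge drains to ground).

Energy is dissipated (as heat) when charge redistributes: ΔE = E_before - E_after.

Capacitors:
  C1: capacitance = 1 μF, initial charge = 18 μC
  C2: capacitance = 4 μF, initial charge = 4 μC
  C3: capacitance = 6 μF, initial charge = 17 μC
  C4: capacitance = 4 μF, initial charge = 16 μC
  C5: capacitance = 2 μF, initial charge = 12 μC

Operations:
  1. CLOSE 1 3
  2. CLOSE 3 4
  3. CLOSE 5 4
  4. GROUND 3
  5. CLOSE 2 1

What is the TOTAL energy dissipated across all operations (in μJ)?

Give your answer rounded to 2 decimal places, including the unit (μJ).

Answer: 170.97 μJ

Derivation:
Initial: C1(1μF, Q=18μC, V=18.00V), C2(4μF, Q=4μC, V=1.00V), C3(6μF, Q=17μC, V=2.83V), C4(4μF, Q=16μC, V=4.00V), C5(2μF, Q=12μC, V=6.00V)
Op 1: CLOSE 1-3: Q_total=35.00, C_total=7.00, V=5.00; Q1=5.00, Q3=30.00; dissipated=98.583
Op 2: CLOSE 3-4: Q_total=46.00, C_total=10.00, V=4.60; Q3=27.60, Q4=18.40; dissipated=1.200
Op 3: CLOSE 5-4: Q_total=30.40, C_total=6.00, V=5.07; Q5=10.13, Q4=20.27; dissipated=1.307
Op 4: GROUND 3: Q3=0; energy lost=63.480
Op 5: CLOSE 2-1: Q_total=9.00, C_total=5.00, V=1.80; Q2=7.20, Q1=1.80; dissipated=6.400
Total dissipated: 170.970 μJ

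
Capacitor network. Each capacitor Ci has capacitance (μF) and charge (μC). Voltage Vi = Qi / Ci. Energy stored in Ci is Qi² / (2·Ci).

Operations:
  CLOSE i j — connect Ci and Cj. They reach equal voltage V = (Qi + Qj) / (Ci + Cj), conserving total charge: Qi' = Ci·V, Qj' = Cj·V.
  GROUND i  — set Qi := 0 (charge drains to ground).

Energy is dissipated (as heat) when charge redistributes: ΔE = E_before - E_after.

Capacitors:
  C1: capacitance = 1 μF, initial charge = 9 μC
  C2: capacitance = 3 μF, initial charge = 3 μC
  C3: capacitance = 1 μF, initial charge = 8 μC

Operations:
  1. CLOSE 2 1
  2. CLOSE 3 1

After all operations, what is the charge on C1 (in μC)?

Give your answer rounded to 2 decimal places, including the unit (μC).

Answer: 5.50 μC

Derivation:
Initial: C1(1μF, Q=9μC, V=9.00V), C2(3μF, Q=3μC, V=1.00V), C3(1μF, Q=8μC, V=8.00V)
Op 1: CLOSE 2-1: Q_total=12.00, C_total=4.00, V=3.00; Q2=9.00, Q1=3.00; dissipated=24.000
Op 2: CLOSE 3-1: Q_total=11.00, C_total=2.00, V=5.50; Q3=5.50, Q1=5.50; dissipated=6.250
Final charges: Q1=5.50, Q2=9.00, Q3=5.50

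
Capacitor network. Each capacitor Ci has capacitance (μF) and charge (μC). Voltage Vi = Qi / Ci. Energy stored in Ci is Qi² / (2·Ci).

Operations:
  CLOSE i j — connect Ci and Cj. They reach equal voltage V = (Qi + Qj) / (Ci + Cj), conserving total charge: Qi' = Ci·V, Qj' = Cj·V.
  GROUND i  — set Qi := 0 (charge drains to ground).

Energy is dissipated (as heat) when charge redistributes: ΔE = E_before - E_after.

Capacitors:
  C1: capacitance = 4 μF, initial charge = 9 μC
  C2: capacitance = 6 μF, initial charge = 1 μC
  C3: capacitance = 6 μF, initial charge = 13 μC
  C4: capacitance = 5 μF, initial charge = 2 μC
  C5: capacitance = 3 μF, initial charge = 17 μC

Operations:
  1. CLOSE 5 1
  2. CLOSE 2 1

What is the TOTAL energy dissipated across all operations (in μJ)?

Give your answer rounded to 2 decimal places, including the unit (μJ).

Initial: C1(4μF, Q=9μC, V=2.25V), C2(6μF, Q=1μC, V=0.17V), C3(6μF, Q=13μC, V=2.17V), C4(5μF, Q=2μC, V=0.40V), C5(3μF, Q=17μC, V=5.67V)
Op 1: CLOSE 5-1: Q_total=26.00, C_total=7.00, V=3.71; Q5=11.14, Q1=14.86; dissipated=10.006
Op 2: CLOSE 2-1: Q_total=15.86, C_total=10.00, V=1.59; Q2=9.51, Q1=6.34; dissipated=15.103
Total dissipated: 25.109 μJ

Answer: 25.11 μJ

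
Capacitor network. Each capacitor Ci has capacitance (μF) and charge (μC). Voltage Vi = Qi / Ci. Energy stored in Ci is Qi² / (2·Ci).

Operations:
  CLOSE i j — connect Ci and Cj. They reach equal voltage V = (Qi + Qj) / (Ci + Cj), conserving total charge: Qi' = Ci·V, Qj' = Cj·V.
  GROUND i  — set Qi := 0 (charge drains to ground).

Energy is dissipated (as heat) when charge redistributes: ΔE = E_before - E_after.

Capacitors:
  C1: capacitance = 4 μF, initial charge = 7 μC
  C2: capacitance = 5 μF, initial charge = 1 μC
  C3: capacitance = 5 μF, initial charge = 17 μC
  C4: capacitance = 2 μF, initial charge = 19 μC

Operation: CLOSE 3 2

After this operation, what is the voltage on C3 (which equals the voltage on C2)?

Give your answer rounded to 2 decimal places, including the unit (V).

Answer: 1.80 V

Derivation:
Initial: C1(4μF, Q=7μC, V=1.75V), C2(5μF, Q=1μC, V=0.20V), C3(5μF, Q=17μC, V=3.40V), C4(2μF, Q=19μC, V=9.50V)
Op 1: CLOSE 3-2: Q_total=18.00, C_total=10.00, V=1.80; Q3=9.00, Q2=9.00; dissipated=12.800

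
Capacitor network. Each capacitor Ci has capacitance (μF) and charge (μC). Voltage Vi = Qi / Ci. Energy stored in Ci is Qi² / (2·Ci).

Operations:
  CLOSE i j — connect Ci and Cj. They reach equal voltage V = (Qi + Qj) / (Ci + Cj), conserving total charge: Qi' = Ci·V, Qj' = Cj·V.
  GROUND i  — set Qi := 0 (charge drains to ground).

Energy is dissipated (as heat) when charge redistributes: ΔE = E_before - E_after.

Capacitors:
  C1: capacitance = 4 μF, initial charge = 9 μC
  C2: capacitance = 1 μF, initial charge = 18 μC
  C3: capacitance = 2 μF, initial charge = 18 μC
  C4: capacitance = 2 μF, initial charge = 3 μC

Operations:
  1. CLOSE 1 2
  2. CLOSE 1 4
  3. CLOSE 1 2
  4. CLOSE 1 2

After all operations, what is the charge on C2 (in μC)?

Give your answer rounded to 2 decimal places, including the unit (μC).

Answer: 4.36 μC

Derivation:
Initial: C1(4μF, Q=9μC, V=2.25V), C2(1μF, Q=18μC, V=18.00V), C3(2μF, Q=18μC, V=9.00V), C4(2μF, Q=3μC, V=1.50V)
Op 1: CLOSE 1-2: Q_total=27.00, C_total=5.00, V=5.40; Q1=21.60, Q2=5.40; dissipated=99.225
Op 2: CLOSE 1-4: Q_total=24.60, C_total=6.00, V=4.10; Q1=16.40, Q4=8.20; dissipated=10.140
Op 3: CLOSE 1-2: Q_total=21.80, C_total=5.00, V=4.36; Q1=17.44, Q2=4.36; dissipated=0.676
Op 4: CLOSE 1-2: Q_total=21.80, C_total=5.00, V=4.36; Q1=17.44, Q2=4.36; dissipated=0.000
Final charges: Q1=17.44, Q2=4.36, Q3=18.00, Q4=8.20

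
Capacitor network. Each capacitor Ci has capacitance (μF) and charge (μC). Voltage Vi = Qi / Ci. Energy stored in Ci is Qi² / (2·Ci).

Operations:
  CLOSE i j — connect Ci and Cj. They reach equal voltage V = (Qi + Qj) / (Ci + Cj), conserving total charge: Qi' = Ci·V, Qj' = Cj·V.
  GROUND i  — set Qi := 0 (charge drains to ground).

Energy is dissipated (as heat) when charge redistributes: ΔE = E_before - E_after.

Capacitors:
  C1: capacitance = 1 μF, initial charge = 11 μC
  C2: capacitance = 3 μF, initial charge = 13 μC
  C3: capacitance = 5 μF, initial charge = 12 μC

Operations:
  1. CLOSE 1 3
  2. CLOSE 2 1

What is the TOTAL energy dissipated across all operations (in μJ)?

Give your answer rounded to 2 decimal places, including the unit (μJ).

Answer: 30.91 μJ

Derivation:
Initial: C1(1μF, Q=11μC, V=11.00V), C2(3μF, Q=13μC, V=4.33V), C3(5μF, Q=12μC, V=2.40V)
Op 1: CLOSE 1-3: Q_total=23.00, C_total=6.00, V=3.83; Q1=3.83, Q3=19.17; dissipated=30.817
Op 2: CLOSE 2-1: Q_total=16.83, C_total=4.00, V=4.21; Q2=12.62, Q1=4.21; dissipated=0.094
Total dissipated: 30.910 μJ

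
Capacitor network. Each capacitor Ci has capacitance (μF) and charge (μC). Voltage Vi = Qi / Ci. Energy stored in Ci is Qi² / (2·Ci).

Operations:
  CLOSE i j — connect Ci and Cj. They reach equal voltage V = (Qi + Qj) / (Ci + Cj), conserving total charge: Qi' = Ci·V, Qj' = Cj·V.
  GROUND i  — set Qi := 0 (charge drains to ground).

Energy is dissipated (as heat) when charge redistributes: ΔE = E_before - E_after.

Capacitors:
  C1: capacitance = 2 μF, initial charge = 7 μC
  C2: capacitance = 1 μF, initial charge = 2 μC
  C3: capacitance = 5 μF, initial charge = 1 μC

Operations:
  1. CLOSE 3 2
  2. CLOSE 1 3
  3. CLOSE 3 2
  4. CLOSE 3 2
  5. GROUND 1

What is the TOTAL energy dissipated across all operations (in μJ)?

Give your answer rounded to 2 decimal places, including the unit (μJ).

Initial: C1(2μF, Q=7μC, V=3.50V), C2(1μF, Q=2μC, V=2.00V), C3(5μF, Q=1μC, V=0.20V)
Op 1: CLOSE 3-2: Q_total=3.00, C_total=6.00, V=0.50; Q3=2.50, Q2=0.50; dissipated=1.350
Op 2: CLOSE 1-3: Q_total=9.50, C_total=7.00, V=1.36; Q1=2.71, Q3=6.79; dissipated=6.429
Op 3: CLOSE 3-2: Q_total=7.29, C_total=6.00, V=1.21; Q3=6.07, Q2=1.21; dissipated=0.306
Op 4: CLOSE 3-2: Q_total=7.29, C_total=6.00, V=1.21; Q3=6.07, Q2=1.21; dissipated=0.000
Op 5: GROUND 1: Q1=0; energy lost=1.842
Total dissipated: 9.927 μJ

Answer: 9.93 μJ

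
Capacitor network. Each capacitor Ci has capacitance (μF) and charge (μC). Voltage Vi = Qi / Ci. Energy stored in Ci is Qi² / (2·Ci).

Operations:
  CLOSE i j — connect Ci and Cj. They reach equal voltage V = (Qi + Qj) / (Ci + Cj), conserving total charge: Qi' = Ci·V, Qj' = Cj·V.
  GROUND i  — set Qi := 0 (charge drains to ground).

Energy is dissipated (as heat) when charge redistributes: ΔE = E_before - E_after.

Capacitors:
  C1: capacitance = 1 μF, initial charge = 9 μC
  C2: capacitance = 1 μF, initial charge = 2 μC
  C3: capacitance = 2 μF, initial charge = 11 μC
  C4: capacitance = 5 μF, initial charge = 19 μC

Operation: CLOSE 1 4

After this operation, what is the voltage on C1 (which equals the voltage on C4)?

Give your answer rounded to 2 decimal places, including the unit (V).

Initial: C1(1μF, Q=9μC, V=9.00V), C2(1μF, Q=2μC, V=2.00V), C3(2μF, Q=11μC, V=5.50V), C4(5μF, Q=19μC, V=3.80V)
Op 1: CLOSE 1-4: Q_total=28.00, C_total=6.00, V=4.67; Q1=4.67, Q4=23.33; dissipated=11.267

Answer: 4.67 V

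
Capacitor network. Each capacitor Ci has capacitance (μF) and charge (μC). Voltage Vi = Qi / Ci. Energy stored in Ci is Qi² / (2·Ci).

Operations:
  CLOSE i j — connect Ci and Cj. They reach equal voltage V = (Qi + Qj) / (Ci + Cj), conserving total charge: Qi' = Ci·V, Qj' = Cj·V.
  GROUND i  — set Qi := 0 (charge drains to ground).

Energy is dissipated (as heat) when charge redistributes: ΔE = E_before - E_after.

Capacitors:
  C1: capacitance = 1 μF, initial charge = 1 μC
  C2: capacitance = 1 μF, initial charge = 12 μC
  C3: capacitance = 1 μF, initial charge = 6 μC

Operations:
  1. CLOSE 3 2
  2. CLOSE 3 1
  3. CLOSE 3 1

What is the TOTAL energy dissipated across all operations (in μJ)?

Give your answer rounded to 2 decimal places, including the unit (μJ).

Initial: C1(1μF, Q=1μC, V=1.00V), C2(1μF, Q=12μC, V=12.00V), C3(1μF, Q=6μC, V=6.00V)
Op 1: CLOSE 3-2: Q_total=18.00, C_total=2.00, V=9.00; Q3=9.00, Q2=9.00; dissipated=9.000
Op 2: CLOSE 3-1: Q_total=10.00, C_total=2.00, V=5.00; Q3=5.00, Q1=5.00; dissipated=16.000
Op 3: CLOSE 3-1: Q_total=10.00, C_total=2.00, V=5.00; Q3=5.00, Q1=5.00; dissipated=0.000
Total dissipated: 25.000 μJ

Answer: 25.00 μJ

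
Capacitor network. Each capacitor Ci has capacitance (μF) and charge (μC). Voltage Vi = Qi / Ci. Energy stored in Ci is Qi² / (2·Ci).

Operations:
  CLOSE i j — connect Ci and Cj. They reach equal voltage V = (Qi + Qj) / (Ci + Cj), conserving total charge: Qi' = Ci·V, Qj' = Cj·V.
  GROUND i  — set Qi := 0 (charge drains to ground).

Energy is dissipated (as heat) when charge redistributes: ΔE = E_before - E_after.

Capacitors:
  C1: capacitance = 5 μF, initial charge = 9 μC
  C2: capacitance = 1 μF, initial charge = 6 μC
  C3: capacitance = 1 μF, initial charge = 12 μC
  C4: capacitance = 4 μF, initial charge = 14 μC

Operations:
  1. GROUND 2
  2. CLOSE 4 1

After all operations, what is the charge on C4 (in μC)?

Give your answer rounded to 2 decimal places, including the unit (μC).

Answer: 10.22 μC

Derivation:
Initial: C1(5μF, Q=9μC, V=1.80V), C2(1μF, Q=6μC, V=6.00V), C3(1μF, Q=12μC, V=12.00V), C4(4μF, Q=14μC, V=3.50V)
Op 1: GROUND 2: Q2=0; energy lost=18.000
Op 2: CLOSE 4-1: Q_total=23.00, C_total=9.00, V=2.56; Q4=10.22, Q1=12.78; dissipated=3.211
Final charges: Q1=12.78, Q2=0.00, Q3=12.00, Q4=10.22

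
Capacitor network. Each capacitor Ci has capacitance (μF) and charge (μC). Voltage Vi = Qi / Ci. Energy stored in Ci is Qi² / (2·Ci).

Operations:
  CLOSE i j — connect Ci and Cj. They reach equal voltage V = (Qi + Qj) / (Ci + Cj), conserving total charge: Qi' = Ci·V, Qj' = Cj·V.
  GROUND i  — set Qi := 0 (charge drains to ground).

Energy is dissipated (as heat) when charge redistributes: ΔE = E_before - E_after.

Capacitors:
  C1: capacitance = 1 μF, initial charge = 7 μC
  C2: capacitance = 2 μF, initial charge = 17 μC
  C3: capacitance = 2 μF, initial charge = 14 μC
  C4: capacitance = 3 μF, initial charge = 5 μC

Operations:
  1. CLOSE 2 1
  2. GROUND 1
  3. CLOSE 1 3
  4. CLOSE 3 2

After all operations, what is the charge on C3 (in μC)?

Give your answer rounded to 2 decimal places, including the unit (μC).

Answer: 12.67 μC

Derivation:
Initial: C1(1μF, Q=7μC, V=7.00V), C2(2μF, Q=17μC, V=8.50V), C3(2μF, Q=14μC, V=7.00V), C4(3μF, Q=5μC, V=1.67V)
Op 1: CLOSE 2-1: Q_total=24.00, C_total=3.00, V=8.00; Q2=16.00, Q1=8.00; dissipated=0.750
Op 2: GROUND 1: Q1=0; energy lost=32.000
Op 3: CLOSE 1-3: Q_total=14.00, C_total=3.00, V=4.67; Q1=4.67, Q3=9.33; dissipated=16.333
Op 4: CLOSE 3-2: Q_total=25.33, C_total=4.00, V=6.33; Q3=12.67, Q2=12.67; dissipated=5.556
Final charges: Q1=4.67, Q2=12.67, Q3=12.67, Q4=5.00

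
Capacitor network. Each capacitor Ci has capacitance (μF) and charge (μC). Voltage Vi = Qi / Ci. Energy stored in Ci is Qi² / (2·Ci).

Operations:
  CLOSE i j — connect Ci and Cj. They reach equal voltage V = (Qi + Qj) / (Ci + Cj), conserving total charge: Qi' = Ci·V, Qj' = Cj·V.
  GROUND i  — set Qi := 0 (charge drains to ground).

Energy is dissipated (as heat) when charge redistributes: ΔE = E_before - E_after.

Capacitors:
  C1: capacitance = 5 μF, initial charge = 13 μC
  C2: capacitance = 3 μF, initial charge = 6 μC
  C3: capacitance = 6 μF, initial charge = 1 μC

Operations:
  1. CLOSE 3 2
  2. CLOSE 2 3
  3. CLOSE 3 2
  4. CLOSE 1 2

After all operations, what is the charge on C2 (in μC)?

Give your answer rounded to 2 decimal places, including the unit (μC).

Initial: C1(5μF, Q=13μC, V=2.60V), C2(3μF, Q=6μC, V=2.00V), C3(6μF, Q=1μC, V=0.17V)
Op 1: CLOSE 3-2: Q_total=7.00, C_total=9.00, V=0.78; Q3=4.67, Q2=2.33; dissipated=3.361
Op 2: CLOSE 2-3: Q_total=7.00, C_total=9.00, V=0.78; Q2=2.33, Q3=4.67; dissipated=0.000
Op 3: CLOSE 3-2: Q_total=7.00, C_total=9.00, V=0.78; Q3=4.67, Q2=2.33; dissipated=0.000
Op 4: CLOSE 1-2: Q_total=15.33, C_total=8.00, V=1.92; Q1=9.58, Q2=5.75; dissipated=3.113
Final charges: Q1=9.58, Q2=5.75, Q3=4.67

Answer: 5.75 μC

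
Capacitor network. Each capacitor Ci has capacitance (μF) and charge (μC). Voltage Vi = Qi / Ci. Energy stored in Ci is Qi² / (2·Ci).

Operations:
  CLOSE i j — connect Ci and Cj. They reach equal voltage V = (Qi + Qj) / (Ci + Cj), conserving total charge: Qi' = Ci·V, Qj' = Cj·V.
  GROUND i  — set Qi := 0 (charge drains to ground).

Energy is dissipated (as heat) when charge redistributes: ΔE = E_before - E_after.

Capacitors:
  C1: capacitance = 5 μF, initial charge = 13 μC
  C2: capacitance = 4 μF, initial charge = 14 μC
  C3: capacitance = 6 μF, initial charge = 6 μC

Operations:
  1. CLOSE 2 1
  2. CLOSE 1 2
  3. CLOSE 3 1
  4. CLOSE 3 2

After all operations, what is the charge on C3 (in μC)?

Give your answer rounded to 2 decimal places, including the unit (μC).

Answer: 14.07 μC

Derivation:
Initial: C1(5μF, Q=13μC, V=2.60V), C2(4μF, Q=14μC, V=3.50V), C3(6μF, Q=6μC, V=1.00V)
Op 1: CLOSE 2-1: Q_total=27.00, C_total=9.00, V=3.00; Q2=12.00, Q1=15.00; dissipated=0.900
Op 2: CLOSE 1-2: Q_total=27.00, C_total=9.00, V=3.00; Q1=15.00, Q2=12.00; dissipated=0.000
Op 3: CLOSE 3-1: Q_total=21.00, C_total=11.00, V=1.91; Q3=11.45, Q1=9.55; dissipated=5.455
Op 4: CLOSE 3-2: Q_total=23.45, C_total=10.00, V=2.35; Q3=14.07, Q2=9.38; dissipated=1.428
Final charges: Q1=9.55, Q2=9.38, Q3=14.07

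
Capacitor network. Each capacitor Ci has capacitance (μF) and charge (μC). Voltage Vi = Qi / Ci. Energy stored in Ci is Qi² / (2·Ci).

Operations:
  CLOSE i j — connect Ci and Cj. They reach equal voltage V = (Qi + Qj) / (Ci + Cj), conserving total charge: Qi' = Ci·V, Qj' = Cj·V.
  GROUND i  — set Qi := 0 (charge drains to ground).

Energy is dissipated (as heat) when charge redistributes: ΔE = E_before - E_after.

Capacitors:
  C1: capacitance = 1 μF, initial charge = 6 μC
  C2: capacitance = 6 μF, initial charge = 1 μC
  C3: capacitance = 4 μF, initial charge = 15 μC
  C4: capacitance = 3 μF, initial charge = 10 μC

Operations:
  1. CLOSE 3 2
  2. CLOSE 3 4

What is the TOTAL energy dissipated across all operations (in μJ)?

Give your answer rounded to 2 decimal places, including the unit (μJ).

Answer: 17.98 μJ

Derivation:
Initial: C1(1μF, Q=6μC, V=6.00V), C2(6μF, Q=1μC, V=0.17V), C3(4μF, Q=15μC, V=3.75V), C4(3μF, Q=10μC, V=3.33V)
Op 1: CLOSE 3-2: Q_total=16.00, C_total=10.00, V=1.60; Q3=6.40, Q2=9.60; dissipated=15.408
Op 2: CLOSE 3-4: Q_total=16.40, C_total=7.00, V=2.34; Q3=9.37, Q4=7.03; dissipated=2.575
Total dissipated: 17.984 μJ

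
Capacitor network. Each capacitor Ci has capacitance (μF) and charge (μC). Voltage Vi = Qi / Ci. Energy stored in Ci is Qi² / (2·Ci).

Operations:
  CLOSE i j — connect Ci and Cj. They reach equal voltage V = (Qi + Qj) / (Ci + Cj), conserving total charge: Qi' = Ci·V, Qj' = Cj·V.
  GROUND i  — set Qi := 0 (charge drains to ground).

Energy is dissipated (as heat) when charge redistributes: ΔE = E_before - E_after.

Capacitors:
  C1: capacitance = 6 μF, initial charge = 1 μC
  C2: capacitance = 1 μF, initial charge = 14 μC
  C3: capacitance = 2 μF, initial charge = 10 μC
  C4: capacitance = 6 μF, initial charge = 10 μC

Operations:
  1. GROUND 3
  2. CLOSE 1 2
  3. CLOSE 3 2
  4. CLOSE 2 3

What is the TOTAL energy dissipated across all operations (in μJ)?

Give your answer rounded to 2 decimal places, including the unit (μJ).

Initial: C1(6μF, Q=1μC, V=0.17V), C2(1μF, Q=14μC, V=14.00V), C3(2μF, Q=10μC, V=5.00V), C4(6μF, Q=10μC, V=1.67V)
Op 1: GROUND 3: Q3=0; energy lost=25.000
Op 2: CLOSE 1-2: Q_total=15.00, C_total=7.00, V=2.14; Q1=12.86, Q2=2.14; dissipated=82.012
Op 3: CLOSE 3-2: Q_total=2.14, C_total=3.00, V=0.71; Q3=1.43, Q2=0.71; dissipated=1.531
Op 4: CLOSE 2-3: Q_total=2.14, C_total=3.00, V=0.71; Q2=0.71, Q3=1.43; dissipated=0.000
Total dissipated: 108.543 μJ

Answer: 108.54 μJ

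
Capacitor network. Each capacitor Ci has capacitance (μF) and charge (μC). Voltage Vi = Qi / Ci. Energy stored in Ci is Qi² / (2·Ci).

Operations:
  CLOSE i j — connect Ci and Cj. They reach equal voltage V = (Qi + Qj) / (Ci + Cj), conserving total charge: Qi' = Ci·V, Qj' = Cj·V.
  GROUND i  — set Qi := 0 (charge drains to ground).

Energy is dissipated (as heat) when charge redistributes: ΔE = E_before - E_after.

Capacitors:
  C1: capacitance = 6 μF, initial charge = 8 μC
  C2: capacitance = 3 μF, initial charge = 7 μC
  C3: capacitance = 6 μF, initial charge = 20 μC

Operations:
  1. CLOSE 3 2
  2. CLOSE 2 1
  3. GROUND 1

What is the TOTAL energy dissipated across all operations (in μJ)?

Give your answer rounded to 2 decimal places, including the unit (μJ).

Initial: C1(6μF, Q=8μC, V=1.33V), C2(3μF, Q=7μC, V=2.33V), C3(6μF, Q=20μC, V=3.33V)
Op 1: CLOSE 3-2: Q_total=27.00, C_total=9.00, V=3.00; Q3=18.00, Q2=9.00; dissipated=1.000
Op 2: CLOSE 2-1: Q_total=17.00, C_total=9.00, V=1.89; Q2=5.67, Q1=11.33; dissipated=2.778
Op 3: GROUND 1: Q1=0; energy lost=10.704
Total dissipated: 14.481 μJ

Answer: 14.48 μJ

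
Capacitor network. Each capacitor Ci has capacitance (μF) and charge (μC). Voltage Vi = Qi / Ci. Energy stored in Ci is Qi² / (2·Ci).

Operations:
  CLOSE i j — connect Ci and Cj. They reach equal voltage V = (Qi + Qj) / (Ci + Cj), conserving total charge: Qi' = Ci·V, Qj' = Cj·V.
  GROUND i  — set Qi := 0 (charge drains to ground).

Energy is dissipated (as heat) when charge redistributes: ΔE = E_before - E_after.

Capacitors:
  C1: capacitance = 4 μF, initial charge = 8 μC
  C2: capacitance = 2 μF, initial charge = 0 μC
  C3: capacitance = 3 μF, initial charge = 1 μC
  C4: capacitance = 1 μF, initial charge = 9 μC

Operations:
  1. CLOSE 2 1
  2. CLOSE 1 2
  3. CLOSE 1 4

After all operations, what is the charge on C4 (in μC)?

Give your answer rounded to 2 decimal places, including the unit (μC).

Answer: 2.87 μC

Derivation:
Initial: C1(4μF, Q=8μC, V=2.00V), C2(2μF, Q=0μC, V=0.00V), C3(3μF, Q=1μC, V=0.33V), C4(1μF, Q=9μC, V=9.00V)
Op 1: CLOSE 2-1: Q_total=8.00, C_total=6.00, V=1.33; Q2=2.67, Q1=5.33; dissipated=2.667
Op 2: CLOSE 1-2: Q_total=8.00, C_total=6.00, V=1.33; Q1=5.33, Q2=2.67; dissipated=0.000
Op 3: CLOSE 1-4: Q_total=14.33, C_total=5.00, V=2.87; Q1=11.47, Q4=2.87; dissipated=23.511
Final charges: Q1=11.47, Q2=2.67, Q3=1.00, Q4=2.87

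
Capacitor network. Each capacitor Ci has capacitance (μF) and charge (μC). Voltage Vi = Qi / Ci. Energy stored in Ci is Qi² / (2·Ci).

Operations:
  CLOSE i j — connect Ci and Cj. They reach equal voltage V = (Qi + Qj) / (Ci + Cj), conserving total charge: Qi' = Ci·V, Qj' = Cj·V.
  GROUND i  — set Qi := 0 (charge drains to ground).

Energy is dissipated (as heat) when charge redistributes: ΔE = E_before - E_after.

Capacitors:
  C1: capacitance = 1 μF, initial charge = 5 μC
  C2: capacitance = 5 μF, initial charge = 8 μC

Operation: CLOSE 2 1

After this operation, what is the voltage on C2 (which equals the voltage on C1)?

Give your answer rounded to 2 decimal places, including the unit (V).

Answer: 2.17 V

Derivation:
Initial: C1(1μF, Q=5μC, V=5.00V), C2(5μF, Q=8μC, V=1.60V)
Op 1: CLOSE 2-1: Q_total=13.00, C_total=6.00, V=2.17; Q2=10.83, Q1=2.17; dissipated=4.817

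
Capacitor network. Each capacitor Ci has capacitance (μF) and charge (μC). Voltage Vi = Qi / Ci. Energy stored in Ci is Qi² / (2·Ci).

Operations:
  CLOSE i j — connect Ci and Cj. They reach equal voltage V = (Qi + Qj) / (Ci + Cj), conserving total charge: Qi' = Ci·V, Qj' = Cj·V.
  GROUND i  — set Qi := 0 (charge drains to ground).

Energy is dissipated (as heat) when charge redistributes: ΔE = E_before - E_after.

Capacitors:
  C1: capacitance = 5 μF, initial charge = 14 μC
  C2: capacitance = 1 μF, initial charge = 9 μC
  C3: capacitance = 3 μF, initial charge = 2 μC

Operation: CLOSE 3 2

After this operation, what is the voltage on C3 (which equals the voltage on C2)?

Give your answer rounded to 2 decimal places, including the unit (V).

Answer: 2.75 V

Derivation:
Initial: C1(5μF, Q=14μC, V=2.80V), C2(1μF, Q=9μC, V=9.00V), C3(3μF, Q=2μC, V=0.67V)
Op 1: CLOSE 3-2: Q_total=11.00, C_total=4.00, V=2.75; Q3=8.25, Q2=2.75; dissipated=26.042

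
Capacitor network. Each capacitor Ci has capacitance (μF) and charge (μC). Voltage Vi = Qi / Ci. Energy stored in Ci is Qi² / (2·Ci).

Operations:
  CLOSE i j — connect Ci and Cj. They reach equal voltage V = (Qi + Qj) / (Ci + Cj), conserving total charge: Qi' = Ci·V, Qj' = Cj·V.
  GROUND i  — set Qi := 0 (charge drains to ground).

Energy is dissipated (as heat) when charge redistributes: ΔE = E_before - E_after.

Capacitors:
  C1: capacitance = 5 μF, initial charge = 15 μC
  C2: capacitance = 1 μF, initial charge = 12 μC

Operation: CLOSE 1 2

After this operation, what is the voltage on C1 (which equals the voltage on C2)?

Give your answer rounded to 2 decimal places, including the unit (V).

Answer: 4.50 V

Derivation:
Initial: C1(5μF, Q=15μC, V=3.00V), C2(1μF, Q=12μC, V=12.00V)
Op 1: CLOSE 1-2: Q_total=27.00, C_total=6.00, V=4.50; Q1=22.50, Q2=4.50; dissipated=33.750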